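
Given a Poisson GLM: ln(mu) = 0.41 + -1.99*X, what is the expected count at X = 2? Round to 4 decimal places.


Compute eta = 0.41 + -1.99 * 2 = -3.5700.
Apply inverse link: mu = e^-3.5700 = 0.0282.

0.0282


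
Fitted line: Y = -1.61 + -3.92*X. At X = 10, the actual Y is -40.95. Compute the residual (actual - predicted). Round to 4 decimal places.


Compute yhat = -1.61 + (-3.92)(10) = -40.8100.
Residual = actual - predicted = -40.95 - -40.8100 = -0.1400.

-0.1400


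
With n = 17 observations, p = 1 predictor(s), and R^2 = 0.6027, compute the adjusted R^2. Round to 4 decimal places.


Using the formula:
(1 - 0.6027) = 0.3973.
Multiply by 16/15: 0.3973 * 16 = 6.3568, then 6.3568 / 15 = 0.4238.
Adj R^2 = 1 - 0.4238 = 0.5762.

0.5762


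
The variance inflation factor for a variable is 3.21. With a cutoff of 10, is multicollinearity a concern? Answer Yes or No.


Compare VIF = 3.21 to the threshold of 10.
3.21 < 10, so the answer is No.

No


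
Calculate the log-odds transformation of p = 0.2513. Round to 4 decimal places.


The odds are p/(1-p) = 0.2513 / 0.7487 = 0.3356.
logit(p) = ln(0.3356) = -1.0917.

-1.0917


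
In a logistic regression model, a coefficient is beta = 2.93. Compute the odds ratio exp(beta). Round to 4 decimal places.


exp(2.93) = 18.7276.
So the odds ratio is 18.7276.

18.7276


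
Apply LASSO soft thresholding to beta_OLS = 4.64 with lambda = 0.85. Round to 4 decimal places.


|beta_OLS| = 4.64.
lambda = 0.85.
Since |beta| > lambda, coefficient = sign(beta)*(|beta| - lambda) = 3.7900.
Result = 3.7900.

3.7900


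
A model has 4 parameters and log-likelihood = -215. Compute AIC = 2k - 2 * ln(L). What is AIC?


Compute:
2k = 2*4 = 8.
-2*loglik = -2*(-215) = 430.
AIC = 8 + 430 = 438.

438


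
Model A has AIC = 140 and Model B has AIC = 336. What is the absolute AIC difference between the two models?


Compute |140 - 336| = 196.
Model A has the smaller AIC.

196


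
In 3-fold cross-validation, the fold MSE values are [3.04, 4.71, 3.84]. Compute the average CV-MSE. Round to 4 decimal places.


Total MSE across folds = 11.5900.
CV-MSE = 11.5900/3 = 3.8633.

3.8633


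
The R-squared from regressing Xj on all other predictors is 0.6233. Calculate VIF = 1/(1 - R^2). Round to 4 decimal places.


VIF = 1 / (1 - 0.6233).
= 1 / 0.3767 = 2.6546.

2.6546


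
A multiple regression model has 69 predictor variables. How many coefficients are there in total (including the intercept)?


Including the intercept, the model has 69 predictor coefficients + 1 intercept.
Total = 70.

70


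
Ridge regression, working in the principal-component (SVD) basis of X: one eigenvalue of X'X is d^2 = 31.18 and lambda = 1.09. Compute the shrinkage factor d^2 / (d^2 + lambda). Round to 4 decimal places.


Denominator = d^2 + lambda = 31.18 + 1.09 = 32.2700.
Shrinkage = 31.18 / 32.2700 = 0.9662.

0.9662


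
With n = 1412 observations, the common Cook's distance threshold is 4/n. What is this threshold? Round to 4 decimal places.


Using the rule of thumb:
Threshold = 4 / 1412 = 0.0028.

0.0028


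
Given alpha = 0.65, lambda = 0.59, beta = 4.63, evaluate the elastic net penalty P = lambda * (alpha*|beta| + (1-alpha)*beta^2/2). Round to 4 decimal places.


L1 component = 0.65 * |4.63| = 3.0095.
L2 component = 0.35 * 4.63^2 / 2 = 3.7515.
Penalty = 0.59 * (3.0095 + 3.7515) = 0.59 * 6.7610 = 3.9890.

3.9890


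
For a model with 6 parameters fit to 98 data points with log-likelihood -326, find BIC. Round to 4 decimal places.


ln(98) = 4.584967.
k * ln(n) = 6 * 4.584967 = 27.509802.
-2L = 652.
BIC = 27.509802 + 652 = 679.509802, which rounds to 679.5098.

679.5098


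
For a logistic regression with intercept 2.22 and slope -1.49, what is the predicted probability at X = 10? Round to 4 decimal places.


Linear predictor: z = 2.22 + -1.49 * 10 = -12.6800.
P = 1/(1 + exp(12.6800)) = 1/(1 + 321258.0586) = 0.0000.

0.0000


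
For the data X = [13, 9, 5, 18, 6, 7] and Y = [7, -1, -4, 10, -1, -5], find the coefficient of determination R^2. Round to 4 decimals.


Fit the OLS line: b0 = -10.2081, b1 = 1.1595.
SSres = 20.1973.
SStot = 186.0000.
R^2 = 1 - 20.1973/186.0000 = 0.8914.

0.8914


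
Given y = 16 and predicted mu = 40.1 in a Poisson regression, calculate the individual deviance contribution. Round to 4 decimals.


Compute y*ln(y/mu) = 16*ln(16/40.1) = 16*-0.918788 = -14.700608.
y - mu = -24.1.
D = 2*(-14.700608 - (-24.1)) = 18.798784, which rounds to 18.7988.

18.7988


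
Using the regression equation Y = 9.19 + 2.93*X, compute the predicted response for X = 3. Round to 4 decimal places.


Substitute X = 3 into the equation:
Y = 9.19 + 2.93 * 3 = 9.19 + 8.7900 = 17.9800.

17.9800


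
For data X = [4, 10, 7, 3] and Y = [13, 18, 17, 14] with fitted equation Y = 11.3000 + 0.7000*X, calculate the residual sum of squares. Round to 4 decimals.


Compute predicted values, then residuals = yi - yhat_i.
Residuals: [-1.1000, -0.3000, 0.8000, 0.6000].
SSres = sum(residual^2) = 2.3000.

2.3000


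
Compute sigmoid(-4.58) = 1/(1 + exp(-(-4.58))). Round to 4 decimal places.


Compute exp(4.5800) = 97.5144.
Sigmoid = 1 / (1 + 97.5144) = 1 / 98.5144 = 0.0102.

0.0102


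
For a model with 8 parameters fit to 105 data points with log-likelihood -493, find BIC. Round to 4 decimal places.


k * ln(n) = 8 * ln(105) = 8 * 4.653960 = 37.231680.
-2 * loglik = -2 * (-493) = 986.
BIC = 37.231680 + 986 = 1023.231680, which rounds to 1023.2317.

1023.2317


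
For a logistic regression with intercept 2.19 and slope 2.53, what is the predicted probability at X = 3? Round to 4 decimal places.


Compute z = 2.19 + (2.53)(3) = 9.7800.
exp(-z) = 0.0001.
P = 1/(1 + 0.0001) = 0.9999.

0.9999


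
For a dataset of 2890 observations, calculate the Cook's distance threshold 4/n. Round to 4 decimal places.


The threshold is 4/n.
4/2890 = 0.0014.

0.0014


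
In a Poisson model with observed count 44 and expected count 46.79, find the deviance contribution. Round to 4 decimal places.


y/mu = 44/46.79 = 0.940372 (approx.), and ln(44/46.79) = -0.061480.
y * ln(y/mu) = 44 * -0.061480 = -2.705120.
y - mu = -2.79.
D = 2 * (-2.705120 - -2.79) = 0.169760, which rounds to 0.1698.

0.1698


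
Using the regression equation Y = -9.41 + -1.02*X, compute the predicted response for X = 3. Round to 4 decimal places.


Plug X = 3 into Y = -9.41 + -1.02*X:
Y = -9.41 + -3.0600 = -12.4700.

-12.4700


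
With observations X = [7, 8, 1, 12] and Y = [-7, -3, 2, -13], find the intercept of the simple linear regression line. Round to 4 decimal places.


Compute b1 = -1.2903 from the OLS formula.
With xbar = 7.0000 and ybar = -5.2500, the intercept is:
b0 = -5.2500 - -1.2903 * 7.0000 = 3.7823.

3.7823


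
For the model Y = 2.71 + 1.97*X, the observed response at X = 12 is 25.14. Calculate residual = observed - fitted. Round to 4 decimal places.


Compute yhat = 2.71 + (1.97)(12) = 26.3500.
Residual = actual - predicted = 25.14 - 26.3500 = -1.2100.

-1.2100


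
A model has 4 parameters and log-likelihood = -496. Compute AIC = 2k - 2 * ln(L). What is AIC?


AIC = 2k - 2*loglik = 2(4) - 2(-496).
= 8 + 992 = 1000.

1000


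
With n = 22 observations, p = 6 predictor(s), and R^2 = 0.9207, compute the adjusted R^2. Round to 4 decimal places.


Using the formula:
(1 - 0.9207) = 0.0793.
Multiply by 21/15: 0.0793 * 21 = 1.6653, then 1.6653 / 15 = 0.1110.
Adj R^2 = 1 - 0.1110 = 0.8890.

0.8890


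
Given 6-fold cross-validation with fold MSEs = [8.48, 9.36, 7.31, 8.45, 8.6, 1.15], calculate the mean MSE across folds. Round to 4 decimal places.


Sum of fold MSEs = 43.3500.
Average = 43.3500 / 6 = 7.2250.

7.2250


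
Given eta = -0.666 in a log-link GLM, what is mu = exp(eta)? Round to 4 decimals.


Apply the inverse link:
mu = e^-0.666 = 0.5138.

0.5138


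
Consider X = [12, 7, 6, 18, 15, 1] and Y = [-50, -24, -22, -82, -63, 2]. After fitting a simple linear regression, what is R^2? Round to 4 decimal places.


Fit the OLS line: b0 = 8.0805, b1 = -4.8726.
SSres = 16.1056.
SStot = 4736.8333.
R^2 = 1 - 16.1056/4736.8333 = 0.9966.

0.9966


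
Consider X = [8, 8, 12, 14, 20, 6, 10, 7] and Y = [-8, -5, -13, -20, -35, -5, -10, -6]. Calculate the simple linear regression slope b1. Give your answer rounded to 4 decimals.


Calculate xbar = 10.6250, ybar = -12.7500.
S_xx = 149.8750, S_xy = -328.2500.
Using b1 = S_xy / S_xx = -328.2500 / 149.8750, we get b1 = -2.1902.

-2.1902


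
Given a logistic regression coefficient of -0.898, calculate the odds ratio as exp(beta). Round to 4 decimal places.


exp(-0.898) = 0.4074.
So the odds ratio is 0.4074.

0.4074


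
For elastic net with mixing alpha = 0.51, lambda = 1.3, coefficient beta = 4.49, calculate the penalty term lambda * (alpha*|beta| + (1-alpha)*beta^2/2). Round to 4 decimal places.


L1 component = 0.51 * |4.49| = 2.2899.
L2 component = 0.49 * 4.49^2 / 2 = 4.9392.
Penalty = 1.3 * (2.2899 + 4.9392) = 1.3 * 7.2291 = 9.3979.

9.3979


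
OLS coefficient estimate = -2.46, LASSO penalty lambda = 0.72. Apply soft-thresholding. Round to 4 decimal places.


|beta_OLS| = 2.46.
lambda = 0.72.
Since |beta| > lambda, coefficient = sign(beta)*(|beta| - lambda) = -1.7400.
Result = -1.7400.

-1.7400


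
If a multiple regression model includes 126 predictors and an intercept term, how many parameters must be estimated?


Total coefficients = number of predictors + 1 (for the intercept).
= 126 + 1 = 127.

127


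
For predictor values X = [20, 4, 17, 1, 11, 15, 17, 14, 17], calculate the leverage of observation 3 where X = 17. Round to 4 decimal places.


Mean of X: xbar = 12.8889.
SXX = 330.8889.
For X = 17: h = 1/9 + (17 - 12.8889)^2/330.8889 = 0.1622.

0.1622


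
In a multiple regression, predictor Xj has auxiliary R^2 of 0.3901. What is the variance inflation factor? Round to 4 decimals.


Denominator: 1 - 0.3901 = 0.6099.
VIF = 1 / 0.6099 = 1.6396.

1.6396


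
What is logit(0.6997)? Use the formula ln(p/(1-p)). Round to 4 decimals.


Compute the odds: 0.6997/0.3003 = 2.3300.
Take the natural log: ln(2.3300) = 0.8459.

0.8459


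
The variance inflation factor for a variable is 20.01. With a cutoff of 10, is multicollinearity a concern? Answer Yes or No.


The threshold is 10.
VIF = 20.01 is >= 10.
Multicollinearity indication: Yes.

Yes


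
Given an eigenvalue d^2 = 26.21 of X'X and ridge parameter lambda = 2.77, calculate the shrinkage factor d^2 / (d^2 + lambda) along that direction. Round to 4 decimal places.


Denominator = d^2 + lambda = 26.21 + 2.77 = 28.9800.
Shrinkage = 26.21 / 28.9800 = 0.9044.

0.9044


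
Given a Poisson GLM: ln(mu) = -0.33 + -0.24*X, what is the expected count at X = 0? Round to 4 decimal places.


eta = -0.33 + -0.24 * 0 = -0.3300.
mu = exp(-0.3300) = 0.7189.

0.7189


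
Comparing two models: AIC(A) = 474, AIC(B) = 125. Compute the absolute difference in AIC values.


Absolute difference = |474 - 125| = 349.
The model with lower AIC (B) is preferred.

349


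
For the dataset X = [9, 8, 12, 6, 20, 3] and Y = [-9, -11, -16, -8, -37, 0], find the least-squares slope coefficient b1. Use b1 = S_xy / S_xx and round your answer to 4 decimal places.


Calculate xbar = 9.6667, ybar = -13.5000.
S_xx = 173.3333, S_xy = -366.0000.
Using b1 = S_xy / S_xx = -366.0000 / 173.3333, we get b1 = -2.1115.

-2.1115


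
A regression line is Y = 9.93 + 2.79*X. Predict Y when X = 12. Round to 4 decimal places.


Substitute X = 12 into the equation:
Y = 9.93 + 2.79 * 12 = 9.93 + 33.4800 = 43.4100.

43.4100


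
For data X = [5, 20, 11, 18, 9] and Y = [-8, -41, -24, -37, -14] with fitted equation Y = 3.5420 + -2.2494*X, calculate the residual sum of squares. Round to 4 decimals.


Predicted values from Y = 3.5420 + -2.2494*X.
Residuals: [-0.2950, 0.4460, -2.7986, -0.0528, 2.7026].
SSres = 15.4249.

15.4249


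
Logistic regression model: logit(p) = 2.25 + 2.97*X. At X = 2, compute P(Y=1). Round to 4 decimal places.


Linear predictor: z = 2.25 + 2.97 * 2 = 8.1900.
P = 1/(1 + exp(-8.1900)) = 1/(1 + 0.0003) = 0.9997.

0.9997


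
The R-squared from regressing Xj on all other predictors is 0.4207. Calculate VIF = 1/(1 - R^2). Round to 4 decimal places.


Denominator: 1 - 0.4207 = 0.5793.
VIF = 1 / 0.5793 = 1.7262.

1.7262


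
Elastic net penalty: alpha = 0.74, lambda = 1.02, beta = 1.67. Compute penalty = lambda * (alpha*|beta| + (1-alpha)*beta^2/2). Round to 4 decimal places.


Compute:
L1 = 0.74 * 1.67 = 1.2358.
L2 = 0.26 * 1.67^2 / 2 = 0.3626.
Penalty = 1.02 * (1.2358 + 0.3626) = 1.6303.

1.6303


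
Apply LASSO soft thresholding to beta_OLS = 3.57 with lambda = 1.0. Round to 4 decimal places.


Absolute value: |3.57| = 3.57.
Compare to lambda = 1.0.
Since |beta| > lambda, coefficient = sign(beta)*(|beta| - lambda) = 2.5700.

2.5700


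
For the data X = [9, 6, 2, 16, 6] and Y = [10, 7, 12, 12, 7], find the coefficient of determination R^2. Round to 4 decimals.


The fitted line is Y = 8.4816 + 0.1434*X.
SSres = 22.9632, SStot = 25.2000.
R^2 = 1 - SSres/SStot = 0.0888.

0.0888


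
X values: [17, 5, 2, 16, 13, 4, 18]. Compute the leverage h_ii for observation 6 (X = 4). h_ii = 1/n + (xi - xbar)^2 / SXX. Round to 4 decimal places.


n = 7, xbar = 10.7143.
SXX = sum((xi - xbar)^2) = 279.4286.
h = 1/7 + (4 - 10.7143)^2 / 279.4286 = 0.3042.

0.3042


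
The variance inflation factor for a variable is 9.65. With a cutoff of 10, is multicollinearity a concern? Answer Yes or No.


Compare VIF = 9.65 to the threshold of 10.
9.65 < 10, so the answer is No.

No


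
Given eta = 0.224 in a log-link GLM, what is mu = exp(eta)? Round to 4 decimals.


Apply the inverse link:
mu = e^0.224 = 1.2511.

1.2511


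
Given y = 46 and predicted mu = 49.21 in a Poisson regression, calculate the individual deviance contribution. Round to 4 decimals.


Compute y*ln(y/mu) = 46*ln(46/49.21) = 46*-0.067455 = -3.102930.
y - mu = -3.21.
D = 2*(-3.102930 - (-3.21)) = 0.214140, which rounds to 0.2141.

0.2141


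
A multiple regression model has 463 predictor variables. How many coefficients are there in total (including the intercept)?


Total coefficients = number of predictors + 1 (for the intercept).
= 463 + 1 = 464.

464


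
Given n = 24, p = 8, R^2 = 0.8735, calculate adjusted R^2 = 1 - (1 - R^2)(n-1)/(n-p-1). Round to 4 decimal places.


Using the formula:
(1 - 0.8735) = 0.1265.
Multiply by 23/15: 0.1265 * 23 = 2.9095, then 2.9095 / 15 = 0.1940.
Adj R^2 = 1 - 0.1940 = 0.8060.

0.8060


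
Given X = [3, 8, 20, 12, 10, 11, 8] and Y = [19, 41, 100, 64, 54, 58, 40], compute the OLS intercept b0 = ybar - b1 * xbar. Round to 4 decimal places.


The slope is b1 = 4.8540.
Sample means are xbar = 10.2857 and ybar = 53.7143.
Intercept: b0 = 53.7143 - (4.8540)(10.2857) = 3.7876.

3.7876


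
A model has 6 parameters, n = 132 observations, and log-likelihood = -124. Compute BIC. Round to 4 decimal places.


k * ln(n) = 6 * ln(132) = 6 * 4.882802 = 29.296812.
-2 * loglik = -2 * (-124) = 248.
BIC = 29.296812 + 248 = 277.296812, which rounds to 277.2968.

277.2968


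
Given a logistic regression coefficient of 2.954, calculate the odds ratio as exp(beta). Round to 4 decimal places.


The odds ratio is computed as:
OR = e^(2.954) = 19.1825.

19.1825


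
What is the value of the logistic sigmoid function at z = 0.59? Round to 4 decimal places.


exp(-0.5900) = 0.5543.
1 + exp(-z) = 1.5543.
sigmoid = 1/1.5543 = 0.6434.

0.6434


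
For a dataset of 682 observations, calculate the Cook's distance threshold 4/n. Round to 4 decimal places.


Cook's distance cutoff = 4/n = 4/682.
= 0.0059.

0.0059


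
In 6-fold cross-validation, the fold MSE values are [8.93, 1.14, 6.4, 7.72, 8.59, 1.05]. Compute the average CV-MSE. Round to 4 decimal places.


Sum of fold MSEs = 33.8300.
Average = 33.8300 / 6 = 5.6383.

5.6383


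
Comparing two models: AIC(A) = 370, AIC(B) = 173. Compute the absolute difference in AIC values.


|AIC_A - AIC_B| = |370 - 173| = 197.
Model B is preferred (lower AIC).

197


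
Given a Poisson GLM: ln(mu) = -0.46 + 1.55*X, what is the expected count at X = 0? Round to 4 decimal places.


eta = -0.46 + 1.55 * 0 = -0.4600.
mu = exp(-0.4600) = 0.6313.

0.6313


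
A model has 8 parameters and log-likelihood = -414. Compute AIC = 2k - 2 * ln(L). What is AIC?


AIC = 2*8 - 2*(-414).
= 16 + 828 = 844.

844


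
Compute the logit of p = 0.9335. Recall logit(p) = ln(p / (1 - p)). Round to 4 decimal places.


1 - p = 0.0665.
p/(1-p) = 14.0376.
logit = ln(14.0376) = 2.6417.

2.6417


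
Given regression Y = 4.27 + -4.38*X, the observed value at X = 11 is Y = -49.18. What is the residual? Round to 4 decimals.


Fitted value at X = 11 is yhat = 4.27 + -4.38*11 = -43.9100.
Residual = -49.18 - -43.9100 = -5.2700.

-5.2700


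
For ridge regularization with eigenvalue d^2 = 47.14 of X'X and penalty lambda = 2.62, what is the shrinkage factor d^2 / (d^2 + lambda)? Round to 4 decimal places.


d^2 + lambda = 47.14 + 2.62 = 49.7600.
Shrinkage factor = 47.14/49.7600 = 0.9473.

0.9473


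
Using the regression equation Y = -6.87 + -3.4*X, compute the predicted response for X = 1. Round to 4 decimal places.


Plug X = 1 into Y = -6.87 + -3.4*X:
Y = -6.87 + -3.4000 = -10.2700.

-10.2700


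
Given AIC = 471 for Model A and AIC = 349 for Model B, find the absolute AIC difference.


Absolute difference = |471 - 349| = 122.
The model with lower AIC (B) is preferred.

122


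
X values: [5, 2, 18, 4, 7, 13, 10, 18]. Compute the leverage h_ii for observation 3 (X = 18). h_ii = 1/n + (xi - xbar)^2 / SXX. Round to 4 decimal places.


n = 8, xbar = 9.6250.
SXX = sum((xi - xbar)^2) = 269.8750.
h = 1/8 + (18 - 9.6250)^2 / 269.8750 = 0.3849.

0.3849


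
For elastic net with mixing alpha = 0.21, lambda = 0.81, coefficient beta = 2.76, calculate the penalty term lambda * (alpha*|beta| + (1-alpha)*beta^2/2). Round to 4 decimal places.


Compute:
L1 = 0.21 * 2.76 = 0.5796.
L2 = 0.79 * 2.76^2 / 2 = 3.0090.
Penalty = 0.81 * (0.5796 + 3.0090) = 2.9067.

2.9067


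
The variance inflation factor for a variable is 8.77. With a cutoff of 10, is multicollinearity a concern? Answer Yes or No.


Compare VIF = 8.77 to the threshold of 10.
8.77 < 10, so the answer is No.

No


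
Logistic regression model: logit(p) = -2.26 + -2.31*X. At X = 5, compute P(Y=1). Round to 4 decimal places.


Compute z = -2.26 + (-2.31)(5) = -13.8100.
exp(-z) = 994504.5973.
P = 1/(1 + 994504.5973) = 0.0000.

0.0000


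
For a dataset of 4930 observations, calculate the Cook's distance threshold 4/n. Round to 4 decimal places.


Using the rule of thumb:
Threshold = 4 / 4930 = 0.0008.

0.0008


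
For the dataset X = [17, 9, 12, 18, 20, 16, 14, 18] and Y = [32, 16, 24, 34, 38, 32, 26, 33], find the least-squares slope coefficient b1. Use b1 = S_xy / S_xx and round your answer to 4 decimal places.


First compute the means: xbar = 15.5000, ybar = 29.3750.
Then S_xx = sum((xi - xbar)^2) = 92.0000.
S_xy = sum((xi - xbar)(yi - ybar)) = 175.5000.
b1 = S_xy / S_xx = 175.5000 / 92.0000 = 1.9076.

1.9076


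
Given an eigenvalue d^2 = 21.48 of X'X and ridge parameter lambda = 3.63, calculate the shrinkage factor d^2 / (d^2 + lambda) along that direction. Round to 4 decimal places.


d^2 + lambda = 21.48 + 3.63 = 25.1100.
Shrinkage factor = 21.48/25.1100 = 0.8554.

0.8554


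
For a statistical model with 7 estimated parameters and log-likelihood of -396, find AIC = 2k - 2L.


Compute:
2k = 2*7 = 14.
-2*loglik = -2*(-396) = 792.
AIC = 14 + 792 = 806.

806


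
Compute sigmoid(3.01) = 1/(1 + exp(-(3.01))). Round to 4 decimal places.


exp(-3.0100) = 0.0493.
1 + exp(-z) = 1.0493.
sigmoid = 1/1.0493 = 0.9530.

0.9530


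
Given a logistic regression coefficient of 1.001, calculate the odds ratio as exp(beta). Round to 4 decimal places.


exp(1.001) = 2.7210.
So the odds ratio is 2.7210.

2.7210


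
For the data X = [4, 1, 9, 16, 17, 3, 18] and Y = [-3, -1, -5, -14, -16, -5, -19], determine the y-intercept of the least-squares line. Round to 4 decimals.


The slope is b1 = -0.9479.
Sample means are xbar = 9.7143 and ybar = -9.0000.
Intercept: b0 = -9.0000 - (-0.9479)(9.7143) = 0.2083.

0.2083


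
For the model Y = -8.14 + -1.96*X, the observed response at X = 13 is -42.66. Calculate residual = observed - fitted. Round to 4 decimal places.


Predicted = -8.14 + -1.96 * 13 = -33.6200.
Residual = -42.66 - -33.6200 = -9.0400.

-9.0400


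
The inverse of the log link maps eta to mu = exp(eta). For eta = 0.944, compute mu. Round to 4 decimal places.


Apply the inverse link:
mu = e^0.944 = 2.5702.

2.5702


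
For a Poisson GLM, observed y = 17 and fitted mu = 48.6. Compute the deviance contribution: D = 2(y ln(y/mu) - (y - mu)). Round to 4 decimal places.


Compute y*ln(y/mu) = 17*ln(17/48.6) = 17*-1.050410 = -17.856970.
y - mu = -31.6.
D = 2*(-17.856970 - (-31.6)) = 27.486060, which rounds to 27.4861.

27.4861


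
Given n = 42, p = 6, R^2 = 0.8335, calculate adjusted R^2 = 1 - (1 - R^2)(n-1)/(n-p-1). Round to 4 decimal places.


Plug in: Adj R^2 = 1 - (1 - 0.8335) * 41/35.
= 1 - 0.1665 * 41/35
= 1 - 6.8265 / 35
= 1 - 0.1950 = 0.8050.

0.8050


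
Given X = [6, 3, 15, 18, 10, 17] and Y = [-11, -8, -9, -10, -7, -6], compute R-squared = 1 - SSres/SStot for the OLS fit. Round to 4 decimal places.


The fitted line is Y = -9.0765 + 0.0501*X.
SSres = 17.0237, SStot = 17.5000.
R^2 = 1 - SSres/SStot = 0.0272.

0.0272


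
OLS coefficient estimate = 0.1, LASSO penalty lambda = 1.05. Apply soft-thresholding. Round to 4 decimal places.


Check: |0.1| = 0.1 vs lambda = 1.05.
Since |beta| <= lambda, the coefficient is set to 0.
Soft-thresholded coefficient = 0.0000.

0.0000


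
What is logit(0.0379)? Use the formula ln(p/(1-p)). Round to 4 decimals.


1 - p = 0.9621.
p/(1-p) = 0.0394.
logit = ln(0.0394) = -3.2342.

-3.2342


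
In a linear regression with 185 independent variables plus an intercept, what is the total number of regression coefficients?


Total coefficients = number of predictors + 1 (for the intercept).
= 185 + 1 = 186.

186


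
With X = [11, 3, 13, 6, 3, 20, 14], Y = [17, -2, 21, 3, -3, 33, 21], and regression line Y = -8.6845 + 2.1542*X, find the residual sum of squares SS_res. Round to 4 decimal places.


Compute predicted values, then residuals = yi - yhat_i.
Residuals: [1.9883, 0.2219, 1.6799, -1.2407, -0.7781, -1.3995, -0.4743].
SSres = sum(residual^2) = 11.1530.

11.1530


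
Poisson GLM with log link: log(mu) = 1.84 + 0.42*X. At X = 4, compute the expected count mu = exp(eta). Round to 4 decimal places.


Compute eta = 1.84 + 0.42 * 4 = 3.5200.
Apply inverse link: mu = e^3.5200 = 33.7844.

33.7844


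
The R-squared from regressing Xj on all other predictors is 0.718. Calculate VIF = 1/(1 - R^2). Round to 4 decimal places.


Denominator: 1 - 0.718 = 0.282.
VIF = 1 / 0.282 = 3.5461.

3.5461


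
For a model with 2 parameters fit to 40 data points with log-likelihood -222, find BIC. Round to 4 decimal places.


ln(40) = 3.688879.
k * ln(n) = 2 * 3.688879 = 7.377758.
-2L = 444.
BIC = 7.377758 + 444 = 451.377758, which rounds to 451.3778.

451.3778


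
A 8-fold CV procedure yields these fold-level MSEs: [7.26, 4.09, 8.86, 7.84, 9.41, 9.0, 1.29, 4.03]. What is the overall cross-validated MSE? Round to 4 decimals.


Add all fold MSEs: 51.7800.
Divide by k = 8: 51.7800/8 = 6.4725.

6.4725


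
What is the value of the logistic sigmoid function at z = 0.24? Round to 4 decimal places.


Compute exp(-0.2400) = 0.7866.
Sigmoid = 1 / (1 + 0.7866) = 1 / 1.7866 = 0.5597.

0.5597


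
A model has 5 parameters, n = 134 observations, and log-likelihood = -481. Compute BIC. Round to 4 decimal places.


Compute k*ln(n) = 5*ln(134) = 5*4.897840 = 24.489200.
Then -2*loglik = 962.
BIC = 24.489200 + 962 = 986.489200, which rounds to 986.4892.

986.4892


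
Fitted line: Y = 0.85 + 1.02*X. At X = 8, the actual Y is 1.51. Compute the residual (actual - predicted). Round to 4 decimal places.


Fitted value at X = 8 is yhat = 0.85 + 1.02*8 = 9.0100.
Residual = 1.51 - 9.0100 = -7.5000.

-7.5000


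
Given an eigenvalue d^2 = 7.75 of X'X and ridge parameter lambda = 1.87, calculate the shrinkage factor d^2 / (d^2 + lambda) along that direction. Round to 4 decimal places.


Denominator = d^2 + lambda = 7.75 + 1.87 = 9.6200.
Shrinkage = 7.75 / 9.6200 = 0.8056.

0.8056


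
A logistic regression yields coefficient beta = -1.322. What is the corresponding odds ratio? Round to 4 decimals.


exp(-1.322) = 0.2666.
So the odds ratio is 0.2666.

0.2666


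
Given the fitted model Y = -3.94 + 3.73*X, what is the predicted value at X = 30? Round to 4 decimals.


Substitute X = 30 into the equation:
Y = -3.94 + 3.73 * 30 = -3.94 + 111.9000 = 107.9600.

107.9600


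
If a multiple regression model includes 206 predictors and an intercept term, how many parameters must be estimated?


Each predictor gets one coefficient, plus one intercept.
Total parameters = 206 + 1 = 207.

207


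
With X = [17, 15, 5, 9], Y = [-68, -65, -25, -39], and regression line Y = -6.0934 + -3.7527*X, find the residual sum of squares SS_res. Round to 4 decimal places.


Predicted values from Y = -6.0934 + -3.7527*X.
Residuals: [1.8893, -2.6161, -0.1431, 0.8677].
SSres = 11.1868.

11.1868


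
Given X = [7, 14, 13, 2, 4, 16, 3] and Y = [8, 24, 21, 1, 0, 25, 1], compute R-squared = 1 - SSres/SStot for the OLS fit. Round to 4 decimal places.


The fitted line is Y = -5.1062 + 1.9618*X.
SSres = 17.4193, SStot = 793.7143.
R^2 = 1 - SSres/SStot = 0.9781.

0.9781


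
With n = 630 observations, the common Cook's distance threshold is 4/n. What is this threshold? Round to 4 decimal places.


Using the rule of thumb:
Threshold = 4 / 630 = 0.0063.

0.0063


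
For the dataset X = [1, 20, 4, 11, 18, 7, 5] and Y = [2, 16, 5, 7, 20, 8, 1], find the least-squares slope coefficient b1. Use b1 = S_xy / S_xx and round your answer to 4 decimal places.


The sample means are xbar = 9.4286 and ybar = 8.4286.
Compute S_xx = 313.7143 and S_xy = 283.7143.
Slope b1 = S_xy / S_xx = 283.7143 / 313.7143 = 0.9044.

0.9044


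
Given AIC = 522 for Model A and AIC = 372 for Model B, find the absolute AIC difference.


Absolute difference = |522 - 372| = 150.
The model with lower AIC (B) is preferred.

150


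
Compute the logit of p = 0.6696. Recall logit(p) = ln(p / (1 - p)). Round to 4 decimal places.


The odds are p/(1-p) = 0.6696 / 0.3304 = 2.0266.
logit(p) = ln(2.0266) = 0.7064.

0.7064


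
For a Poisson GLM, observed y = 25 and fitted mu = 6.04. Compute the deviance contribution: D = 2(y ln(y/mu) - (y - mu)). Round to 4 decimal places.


Compute y*ln(y/mu) = 25*ln(25/6.04) = 25*1.420472 = 35.511800.
y - mu = 18.96.
D = 2*(35.511800 - (18.96)) = 33.103600, which rounds to 33.1036.

33.1036


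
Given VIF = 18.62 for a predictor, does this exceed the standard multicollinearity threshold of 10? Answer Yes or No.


Check: VIF = 18.62 vs threshold = 10.
Since 18.62 >= 10, the answer is Yes.

Yes


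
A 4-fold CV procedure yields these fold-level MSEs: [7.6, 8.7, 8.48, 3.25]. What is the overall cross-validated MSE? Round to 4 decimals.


Sum of fold MSEs = 28.0300.
Average = 28.0300 / 4 = 7.0075.

7.0075


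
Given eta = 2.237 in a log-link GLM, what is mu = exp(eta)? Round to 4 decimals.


mu = exp(eta) = exp(2.237).
= 9.3652.

9.3652


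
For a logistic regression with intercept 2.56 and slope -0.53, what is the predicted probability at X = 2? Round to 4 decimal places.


Compute z = 2.56 + (-0.53)(2) = 1.5000.
exp(-z) = 0.2231.
P = 1/(1 + 0.2231) = 0.8176.

0.8176


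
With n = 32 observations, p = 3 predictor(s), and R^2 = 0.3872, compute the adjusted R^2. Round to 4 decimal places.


Adjusted R^2 = 1 - (1 - R^2) * (n-1)/(n-p-1).
(1 - R^2) = 0.6128.
(n-1)/(n-p-1) = 31/28.
(1 - R^2) * (n-1) = 0.6128 * 31 = 18.9968.
Divide by (n-p-1): 18.9968 / 28 = 0.6785.
Adj R^2 = 1 - 0.6785 = 0.3215.

0.3215


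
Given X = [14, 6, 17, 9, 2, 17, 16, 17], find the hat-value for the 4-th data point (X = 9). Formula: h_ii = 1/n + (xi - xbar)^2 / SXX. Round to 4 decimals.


n = 8, xbar = 12.2500.
SXX = sum((xi - xbar)^2) = 239.5000.
h = 1/8 + (9 - 12.2500)^2 / 239.5000 = 0.1691.

0.1691


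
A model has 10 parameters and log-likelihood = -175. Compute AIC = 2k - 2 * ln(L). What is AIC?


AIC = 2k - 2*loglik = 2(10) - 2(-175).
= 20 + 350 = 370.

370


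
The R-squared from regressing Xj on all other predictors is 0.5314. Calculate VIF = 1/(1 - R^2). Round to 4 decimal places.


Denominator: 1 - 0.5314 = 0.4686.
VIF = 1 / 0.4686 = 2.1340.

2.1340


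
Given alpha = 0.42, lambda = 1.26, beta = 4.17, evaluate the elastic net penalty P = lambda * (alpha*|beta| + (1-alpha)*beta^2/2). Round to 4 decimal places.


Compute:
L1 = 0.42 * 4.17 = 1.7514.
L2 = 0.58 * 4.17^2 / 2 = 5.0428.
Penalty = 1.26 * (1.7514 + 5.0428) = 8.5607.

8.5607


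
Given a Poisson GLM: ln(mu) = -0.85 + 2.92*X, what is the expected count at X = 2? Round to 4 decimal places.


Compute eta = -0.85 + 2.92 * 2 = 4.9900.
Apply inverse link: mu = e^4.9900 = 146.9364.

146.9364


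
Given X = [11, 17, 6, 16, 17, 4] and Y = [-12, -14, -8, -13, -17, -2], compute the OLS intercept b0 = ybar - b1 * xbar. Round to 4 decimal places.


Compute b1 = -0.8511 from the OLS formula.
With xbar = 11.8333 and ybar = -11.0000, the intercept is:
b0 = -11.0000 - -0.8511 * 11.8333 = -0.9281.

-0.9281


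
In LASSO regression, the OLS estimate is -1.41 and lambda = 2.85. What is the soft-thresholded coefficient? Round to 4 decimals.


|beta_OLS| = 1.41.
lambda = 2.85.
Since |beta| <= lambda, the coefficient is set to 0.
Result = 0.0000.

0.0000


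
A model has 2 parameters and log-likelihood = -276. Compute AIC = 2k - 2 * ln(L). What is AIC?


Compute:
2k = 2*2 = 4.
-2*loglik = -2*(-276) = 552.
AIC = 4 + 552 = 556.

556


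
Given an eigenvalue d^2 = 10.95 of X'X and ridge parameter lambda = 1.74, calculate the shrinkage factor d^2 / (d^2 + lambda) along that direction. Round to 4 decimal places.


Denominator = d^2 + lambda = 10.95 + 1.74 = 12.6900.
Shrinkage = 10.95 / 12.6900 = 0.8629.

0.8629


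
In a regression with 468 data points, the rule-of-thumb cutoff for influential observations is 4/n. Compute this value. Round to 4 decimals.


The threshold is 4/n.
4/468 = 0.0085.

0.0085


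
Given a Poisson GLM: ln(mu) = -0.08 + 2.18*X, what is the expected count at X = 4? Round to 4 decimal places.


eta = -0.08 + 2.18 * 4 = 8.6400.
mu = exp(8.6400) = 5653.3298.

5653.3298


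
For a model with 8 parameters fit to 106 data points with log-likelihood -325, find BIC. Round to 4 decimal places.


Compute k*ln(n) = 8*ln(106) = 8*4.663439 = 37.307512.
Then -2*loglik = 650.
BIC = 37.307512 + 650 = 687.307512, which rounds to 687.3075.

687.3075


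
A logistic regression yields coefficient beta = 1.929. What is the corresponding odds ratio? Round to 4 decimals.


The odds ratio is computed as:
OR = e^(1.929) = 6.8826.

6.8826


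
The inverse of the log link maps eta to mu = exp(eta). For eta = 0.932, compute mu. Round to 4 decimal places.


mu = exp(eta) = exp(0.932).
= 2.5396.

2.5396


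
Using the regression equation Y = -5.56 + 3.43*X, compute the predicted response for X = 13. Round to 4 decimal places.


Plug X = 13 into Y = -5.56 + 3.43*X:
Y = -5.56 + 44.5900 = 39.0300.

39.0300


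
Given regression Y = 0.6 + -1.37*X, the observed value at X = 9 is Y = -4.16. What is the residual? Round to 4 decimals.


Compute yhat = 0.6 + (-1.37)(9) = -11.7300.
Residual = actual - predicted = -4.16 - -11.7300 = 7.5700.

7.5700


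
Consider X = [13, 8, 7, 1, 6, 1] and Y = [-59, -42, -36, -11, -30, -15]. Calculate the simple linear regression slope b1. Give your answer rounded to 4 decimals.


The sample means are xbar = 6.0000 and ybar = -32.1667.
Compute S_xx = 104.0000 and S_xy = -403.0000.
Slope b1 = S_xy / S_xx = -403.0000 / 104.0000 = -3.8750.

-3.8750


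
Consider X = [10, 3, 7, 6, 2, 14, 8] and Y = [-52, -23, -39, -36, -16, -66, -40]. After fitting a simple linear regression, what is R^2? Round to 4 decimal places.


Fit the OLS line: b0 = -9.7394, b1 = -4.0765.
SSres = 16.8385.
SStot = 1692.8571.
R^2 = 1 - 16.8385/1692.8571 = 0.9901.

0.9901


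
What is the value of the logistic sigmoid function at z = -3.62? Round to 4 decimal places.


exp(3.6200) = 37.3376.
1 + exp(-z) = 38.3376.
sigmoid = 1/38.3376 = 0.0261.

0.0261


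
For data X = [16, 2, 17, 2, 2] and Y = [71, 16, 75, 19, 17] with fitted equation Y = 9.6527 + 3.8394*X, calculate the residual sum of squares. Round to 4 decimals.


Compute predicted values, then residuals = yi - yhat_i.
Residuals: [-0.0831, -1.3315, 0.0775, 1.6685, -0.3315].
SSres = sum(residual^2) = 4.6796.

4.6796


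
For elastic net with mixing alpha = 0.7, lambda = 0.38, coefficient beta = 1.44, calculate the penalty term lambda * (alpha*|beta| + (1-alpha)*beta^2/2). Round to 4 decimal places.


L1 component = 0.7 * |1.44| = 1.0080.
L2 component = 0.3 * 1.44^2 / 2 = 0.3110.
Penalty = 0.38 * (1.0080 + 0.3110) = 0.38 * 1.3190 = 0.5012.

0.5012


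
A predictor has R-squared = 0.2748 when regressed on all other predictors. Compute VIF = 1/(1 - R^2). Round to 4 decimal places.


VIF = 1 / (1 - 0.2748).
= 1 / 0.7252 = 1.3789.

1.3789


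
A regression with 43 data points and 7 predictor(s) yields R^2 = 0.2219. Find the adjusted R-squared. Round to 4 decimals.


Using the formula:
(1 - 0.2219) = 0.7781.
Multiply by 42/35: 0.7781 * 42 = 32.6802, then 32.6802 / 35 = 0.9337.
Adj R^2 = 1 - 0.9337 = 0.0663.

0.0663


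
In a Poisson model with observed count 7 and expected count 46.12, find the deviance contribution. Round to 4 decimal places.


y/mu = 7/46.12 = 0.151778 (approx.), and ln(7/46.12) = -1.885337.
y * ln(y/mu) = 7 * -1.885337 = -13.197359.
y - mu = -39.12.
D = 2 * (-13.197359 - -39.12) = 51.845282, which rounds to 51.8453.

51.8453


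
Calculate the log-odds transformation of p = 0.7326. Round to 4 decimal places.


1 - p = 0.2674.
p/(1-p) = 2.7397.
logit = ln(2.7397) = 1.0079.

1.0079


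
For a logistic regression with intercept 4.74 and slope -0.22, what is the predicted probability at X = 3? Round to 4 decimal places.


Compute z = 4.74 + (-0.22)(3) = 4.0800.
exp(-z) = 0.0169.
P = 1/(1 + 0.0169) = 0.9834.

0.9834


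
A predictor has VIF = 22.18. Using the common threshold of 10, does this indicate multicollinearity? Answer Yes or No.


Compare VIF = 22.18 to the threshold of 10.
22.18 >= 10, so the answer is Yes.

Yes


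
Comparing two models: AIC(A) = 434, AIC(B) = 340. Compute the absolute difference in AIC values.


Absolute difference = |434 - 340| = 94.
The model with lower AIC (B) is preferred.

94


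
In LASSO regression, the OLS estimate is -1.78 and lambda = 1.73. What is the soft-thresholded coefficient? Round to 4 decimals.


Check: |-1.78| = 1.78 vs lambda = 1.73.
Since |beta| > lambda, coefficient = sign(beta)*(|beta| - lambda) = -0.0500.
Soft-thresholded coefficient = -0.0500.

-0.0500


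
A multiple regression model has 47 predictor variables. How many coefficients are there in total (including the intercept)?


Each predictor gets one coefficient, plus one intercept.
Total parameters = 47 + 1 = 48.

48


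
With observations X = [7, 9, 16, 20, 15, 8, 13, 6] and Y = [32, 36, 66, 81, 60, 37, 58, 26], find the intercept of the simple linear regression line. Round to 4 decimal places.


Compute b1 = 3.8575 from the OLS formula.
With xbar = 11.7500 and ybar = 49.5000, the intercept is:
b0 = 49.5000 - 3.8575 * 11.7500 = 4.1738.

4.1738


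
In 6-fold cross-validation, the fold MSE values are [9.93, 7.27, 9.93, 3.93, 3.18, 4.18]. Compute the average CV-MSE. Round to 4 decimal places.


Total MSE across folds = 38.4200.
CV-MSE = 38.4200/6 = 6.4033.

6.4033


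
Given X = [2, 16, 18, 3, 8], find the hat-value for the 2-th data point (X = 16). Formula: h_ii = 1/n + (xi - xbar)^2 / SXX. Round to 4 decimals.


n = 5, xbar = 9.4000.
SXX = sum((xi - xbar)^2) = 215.2000.
h = 1/5 + (16 - 9.4000)^2 / 215.2000 = 0.4024.

0.4024


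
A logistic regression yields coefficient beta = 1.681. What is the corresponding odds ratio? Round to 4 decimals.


Odds ratio = exp(beta) = exp(1.681).
= 5.3709.

5.3709


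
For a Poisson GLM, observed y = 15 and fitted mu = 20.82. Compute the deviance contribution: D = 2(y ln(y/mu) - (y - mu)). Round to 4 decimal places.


First: ln(15/20.82) = -0.327864.
Then: 15 * -0.327864 = -4.917960.
y - mu = 15 - 20.82 = -5.82.
D = 2(-4.917960 - -5.82) = 1.804080, which rounds to 1.8041.

1.8041


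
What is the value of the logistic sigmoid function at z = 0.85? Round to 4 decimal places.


Compute exp(-0.8500) = 0.4274.
Sigmoid = 1 / (1 + 0.4274) = 1 / 1.4274 = 0.7006.

0.7006


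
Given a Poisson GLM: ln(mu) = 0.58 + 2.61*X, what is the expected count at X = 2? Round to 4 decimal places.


Linear predictor: eta = 0.58 + (2.61)(2) = 5.8000.
Expected count: mu = exp(5.8000) = 330.2996.

330.2996


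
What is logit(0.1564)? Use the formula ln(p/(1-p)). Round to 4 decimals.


1 - p = 0.8436.
p/(1-p) = 0.1854.
logit = ln(0.1854) = -1.6853.

-1.6853


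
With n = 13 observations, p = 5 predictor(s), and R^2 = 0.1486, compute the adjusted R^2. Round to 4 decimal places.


Adjusted R^2 = 1 - (1 - R^2) * (n-1)/(n-p-1).
(1 - R^2) = 0.8514.
(n-1)/(n-p-1) = 12/7.
(1 - R^2) * (n-1) = 0.8514 * 12 = 10.2168.
Divide by (n-p-1): 10.2168 / 7 = 1.4595.
Adj R^2 = 1 - 1.4595 = -0.4595.

-0.4595


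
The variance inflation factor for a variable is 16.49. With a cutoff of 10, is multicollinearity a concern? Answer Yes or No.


Compare VIF = 16.49 to the threshold of 10.
16.49 >= 10, so the answer is Yes.

Yes


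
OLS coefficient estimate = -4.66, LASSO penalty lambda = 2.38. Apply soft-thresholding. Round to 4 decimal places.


|beta_OLS| = 4.66.
lambda = 2.38.
Since |beta| > lambda, coefficient = sign(beta)*(|beta| - lambda) = -2.2800.
Result = -2.2800.

-2.2800


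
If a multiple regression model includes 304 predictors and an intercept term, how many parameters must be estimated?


Each predictor gets one coefficient, plus one intercept.
Total parameters = 304 + 1 = 305.

305


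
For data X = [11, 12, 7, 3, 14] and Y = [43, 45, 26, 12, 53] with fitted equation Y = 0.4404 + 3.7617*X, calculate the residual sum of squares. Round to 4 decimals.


For each point, residual = actual - predicted.
Residuals: [1.1809, -0.5808, -0.7723, 0.2745, -0.1042].
Sum of squared residuals = 2.4145.

2.4145


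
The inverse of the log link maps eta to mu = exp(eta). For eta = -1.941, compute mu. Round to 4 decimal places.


mu = exp(eta) = exp(-1.941).
= 0.1436.

0.1436


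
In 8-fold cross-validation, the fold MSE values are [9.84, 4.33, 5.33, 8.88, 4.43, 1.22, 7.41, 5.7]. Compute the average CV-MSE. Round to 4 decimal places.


Total MSE across folds = 47.1400.
CV-MSE = 47.1400/8 = 5.8925.

5.8925


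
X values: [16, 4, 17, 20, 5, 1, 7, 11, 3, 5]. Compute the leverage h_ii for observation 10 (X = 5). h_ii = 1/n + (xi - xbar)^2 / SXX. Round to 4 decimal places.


Mean of X: xbar = 8.9000.
SXX = 398.9000.
For X = 5: h = 1/10 + (5 - 8.9000)^2/398.9000 = 0.1381.

0.1381


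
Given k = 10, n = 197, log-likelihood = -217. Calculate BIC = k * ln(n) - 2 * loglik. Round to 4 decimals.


ln(197) = 5.283204.
k * ln(n) = 10 * 5.283204 = 52.832040.
-2L = 434.
BIC = 52.832040 + 434 = 486.832040, which rounds to 486.8320.

486.8320
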